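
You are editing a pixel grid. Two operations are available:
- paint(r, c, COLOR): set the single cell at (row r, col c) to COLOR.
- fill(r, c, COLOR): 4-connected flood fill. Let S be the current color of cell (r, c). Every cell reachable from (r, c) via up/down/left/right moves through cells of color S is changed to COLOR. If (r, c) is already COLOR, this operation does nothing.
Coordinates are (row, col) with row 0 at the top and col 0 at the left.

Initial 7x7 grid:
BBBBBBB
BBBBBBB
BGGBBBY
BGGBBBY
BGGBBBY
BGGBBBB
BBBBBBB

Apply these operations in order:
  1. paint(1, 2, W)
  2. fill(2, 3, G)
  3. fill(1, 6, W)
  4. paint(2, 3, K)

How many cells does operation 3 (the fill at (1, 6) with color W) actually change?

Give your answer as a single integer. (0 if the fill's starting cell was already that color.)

After op 1 paint(1,2,W):
BBBBBBB
BBWBBBB
BGGBBBY
BGGBBBY
BGGBBBY
BGGBBBB
BBBBBBB
After op 2 fill(2,3,G) [37 cells changed]:
GGGGGGG
GGWGGGG
GGGGGGY
GGGGGGY
GGGGGGY
GGGGGGG
GGGGGGG
After op 3 fill(1,6,W) [45 cells changed]:
WWWWWWW
WWWWWWW
WWWWWWY
WWWWWWY
WWWWWWY
WWWWWWW
WWWWWWW

Answer: 45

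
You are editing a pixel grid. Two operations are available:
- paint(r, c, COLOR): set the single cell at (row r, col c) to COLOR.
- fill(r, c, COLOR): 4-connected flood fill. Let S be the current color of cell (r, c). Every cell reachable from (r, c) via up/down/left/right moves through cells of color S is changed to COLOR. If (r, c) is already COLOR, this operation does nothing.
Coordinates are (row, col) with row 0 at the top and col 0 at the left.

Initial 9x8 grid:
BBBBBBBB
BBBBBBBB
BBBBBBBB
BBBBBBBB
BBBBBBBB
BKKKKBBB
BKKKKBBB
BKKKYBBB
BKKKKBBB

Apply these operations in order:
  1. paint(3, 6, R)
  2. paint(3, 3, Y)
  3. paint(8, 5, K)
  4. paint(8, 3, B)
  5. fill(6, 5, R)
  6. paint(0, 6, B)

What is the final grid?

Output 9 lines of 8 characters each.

Answer: RRRRRRBR
RRRRRRRR
RRRRRRRR
RRRYRRRR
RRRRRRRR
RKKKKRRR
RKKKKRRR
RKKKYRRR
RKKBKKRR

Derivation:
After op 1 paint(3,6,R):
BBBBBBBB
BBBBBBBB
BBBBBBBB
BBBBBBRB
BBBBBBBB
BKKKKBBB
BKKKKBBB
BKKKYBBB
BKKKKBBB
After op 2 paint(3,3,Y):
BBBBBBBB
BBBBBBBB
BBBBBBBB
BBBYBBRB
BBBBBBBB
BKKKKBBB
BKKKKBBB
BKKKYBBB
BKKKKBBB
After op 3 paint(8,5,K):
BBBBBBBB
BBBBBBBB
BBBBBBBB
BBBYBBRB
BBBBBBBB
BKKKKBBB
BKKKKBBB
BKKKYBBB
BKKKKKBB
After op 4 paint(8,3,B):
BBBBBBBB
BBBBBBBB
BBBBBBBB
BBBYBBRB
BBBBBBBB
BKKKKBBB
BKKKKBBB
BKKKYBBB
BKKBKKBB
After op 5 fill(6,5,R) [53 cells changed]:
RRRRRRRR
RRRRRRRR
RRRRRRRR
RRRYRRRR
RRRRRRRR
RKKKKRRR
RKKKKRRR
RKKKYRRR
RKKBKKRR
After op 6 paint(0,6,B):
RRRRRRBR
RRRRRRRR
RRRRRRRR
RRRYRRRR
RRRRRRRR
RKKKKRRR
RKKKKRRR
RKKKYRRR
RKKBKKRR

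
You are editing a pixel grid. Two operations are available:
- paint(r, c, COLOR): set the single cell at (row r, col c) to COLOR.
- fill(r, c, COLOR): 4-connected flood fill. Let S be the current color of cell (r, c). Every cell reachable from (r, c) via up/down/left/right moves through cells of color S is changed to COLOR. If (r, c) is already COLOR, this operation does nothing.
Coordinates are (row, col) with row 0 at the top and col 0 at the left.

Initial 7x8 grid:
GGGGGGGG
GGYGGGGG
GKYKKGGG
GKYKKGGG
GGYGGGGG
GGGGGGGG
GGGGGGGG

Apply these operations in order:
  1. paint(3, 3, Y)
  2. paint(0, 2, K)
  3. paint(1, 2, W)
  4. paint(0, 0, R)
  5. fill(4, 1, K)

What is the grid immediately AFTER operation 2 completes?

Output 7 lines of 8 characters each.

After op 1 paint(3,3,Y):
GGGGGGGG
GGYGGGGG
GKYKKGGG
GKYYKGGG
GGYGGGGG
GGGGGGGG
GGGGGGGG
After op 2 paint(0,2,K):
GGKGGGGG
GGYGGGGG
GKYKKGGG
GKYYKGGG
GGYGGGGG
GGGGGGGG
GGGGGGGG

Answer: GGKGGGGG
GGYGGGGG
GKYKKGGG
GKYYKGGG
GGYGGGGG
GGGGGGGG
GGGGGGGG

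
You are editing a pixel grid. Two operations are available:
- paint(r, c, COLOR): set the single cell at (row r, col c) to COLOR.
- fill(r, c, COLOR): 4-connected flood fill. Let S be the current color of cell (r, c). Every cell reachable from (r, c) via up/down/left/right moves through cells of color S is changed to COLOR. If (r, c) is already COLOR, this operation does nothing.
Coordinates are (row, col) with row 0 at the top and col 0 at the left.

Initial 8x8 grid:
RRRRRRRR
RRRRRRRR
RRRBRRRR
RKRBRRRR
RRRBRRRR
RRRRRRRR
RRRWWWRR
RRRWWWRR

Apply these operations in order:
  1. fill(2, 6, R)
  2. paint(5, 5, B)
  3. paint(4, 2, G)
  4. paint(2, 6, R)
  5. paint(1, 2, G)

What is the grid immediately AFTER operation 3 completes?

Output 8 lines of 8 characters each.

After op 1 fill(2,6,R) [0 cells changed]:
RRRRRRRR
RRRRRRRR
RRRBRRRR
RKRBRRRR
RRRBRRRR
RRRRRRRR
RRRWWWRR
RRRWWWRR
After op 2 paint(5,5,B):
RRRRRRRR
RRRRRRRR
RRRBRRRR
RKRBRRRR
RRRBRRRR
RRRRRBRR
RRRWWWRR
RRRWWWRR
After op 3 paint(4,2,G):
RRRRRRRR
RRRRRRRR
RRRBRRRR
RKRBRRRR
RRGBRRRR
RRRRRBRR
RRRWWWRR
RRRWWWRR

Answer: RRRRRRRR
RRRRRRRR
RRRBRRRR
RKRBRRRR
RRGBRRRR
RRRRRBRR
RRRWWWRR
RRRWWWRR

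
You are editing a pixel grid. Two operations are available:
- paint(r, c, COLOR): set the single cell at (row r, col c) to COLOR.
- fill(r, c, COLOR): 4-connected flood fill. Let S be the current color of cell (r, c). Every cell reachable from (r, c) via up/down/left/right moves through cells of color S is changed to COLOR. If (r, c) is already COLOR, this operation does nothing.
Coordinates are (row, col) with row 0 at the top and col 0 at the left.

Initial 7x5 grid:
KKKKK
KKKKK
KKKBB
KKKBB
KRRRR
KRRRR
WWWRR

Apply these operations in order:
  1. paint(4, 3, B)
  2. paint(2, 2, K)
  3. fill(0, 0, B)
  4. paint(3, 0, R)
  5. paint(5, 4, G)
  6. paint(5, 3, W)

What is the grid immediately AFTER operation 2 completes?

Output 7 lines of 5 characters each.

Answer: KKKKK
KKKKK
KKKBB
KKKBB
KRRBR
KRRRR
WWWRR

Derivation:
After op 1 paint(4,3,B):
KKKKK
KKKKK
KKKBB
KKKBB
KRRBR
KRRRR
WWWRR
After op 2 paint(2,2,K):
KKKKK
KKKKK
KKKBB
KKKBB
KRRBR
KRRRR
WWWRR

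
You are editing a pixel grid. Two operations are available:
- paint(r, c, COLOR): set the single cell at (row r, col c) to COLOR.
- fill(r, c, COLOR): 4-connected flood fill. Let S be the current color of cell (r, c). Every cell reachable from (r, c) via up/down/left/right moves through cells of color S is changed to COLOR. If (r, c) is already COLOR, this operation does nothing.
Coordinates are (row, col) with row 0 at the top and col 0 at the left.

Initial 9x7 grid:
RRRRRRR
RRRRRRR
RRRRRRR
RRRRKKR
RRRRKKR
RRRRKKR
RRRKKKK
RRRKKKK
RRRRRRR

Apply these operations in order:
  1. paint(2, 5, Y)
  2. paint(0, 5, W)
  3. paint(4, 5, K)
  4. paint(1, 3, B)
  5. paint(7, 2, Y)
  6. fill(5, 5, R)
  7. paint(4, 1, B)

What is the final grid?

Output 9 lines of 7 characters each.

Answer: RRRRRWR
RRRBRRR
RRRRRYR
RRRRRRR
RBRRRRR
RRRRRRR
RRRRRRR
RRYRRRR
RRRRRRR

Derivation:
After op 1 paint(2,5,Y):
RRRRRRR
RRRRRRR
RRRRRYR
RRRRKKR
RRRRKKR
RRRRKKR
RRRKKKK
RRRKKKK
RRRRRRR
After op 2 paint(0,5,W):
RRRRRWR
RRRRRRR
RRRRRYR
RRRRKKR
RRRRKKR
RRRRKKR
RRRKKKK
RRRKKKK
RRRRRRR
After op 3 paint(4,5,K):
RRRRRWR
RRRRRRR
RRRRRYR
RRRRKKR
RRRRKKR
RRRRKKR
RRRKKKK
RRRKKKK
RRRRRRR
After op 4 paint(1,3,B):
RRRRRWR
RRRBRRR
RRRRRYR
RRRRKKR
RRRRKKR
RRRRKKR
RRRKKKK
RRRKKKK
RRRRRRR
After op 5 paint(7,2,Y):
RRRRRWR
RRRBRRR
RRRRRYR
RRRRKKR
RRRRKKR
RRRRKKR
RRRKKKK
RRYKKKK
RRRRRRR
After op 6 fill(5,5,R) [14 cells changed]:
RRRRRWR
RRRBRRR
RRRRRYR
RRRRRRR
RRRRRRR
RRRRRRR
RRRRRRR
RRYRRRR
RRRRRRR
After op 7 paint(4,1,B):
RRRRRWR
RRRBRRR
RRRRRYR
RRRRRRR
RBRRRRR
RRRRRRR
RRRRRRR
RRYRRRR
RRRRRRR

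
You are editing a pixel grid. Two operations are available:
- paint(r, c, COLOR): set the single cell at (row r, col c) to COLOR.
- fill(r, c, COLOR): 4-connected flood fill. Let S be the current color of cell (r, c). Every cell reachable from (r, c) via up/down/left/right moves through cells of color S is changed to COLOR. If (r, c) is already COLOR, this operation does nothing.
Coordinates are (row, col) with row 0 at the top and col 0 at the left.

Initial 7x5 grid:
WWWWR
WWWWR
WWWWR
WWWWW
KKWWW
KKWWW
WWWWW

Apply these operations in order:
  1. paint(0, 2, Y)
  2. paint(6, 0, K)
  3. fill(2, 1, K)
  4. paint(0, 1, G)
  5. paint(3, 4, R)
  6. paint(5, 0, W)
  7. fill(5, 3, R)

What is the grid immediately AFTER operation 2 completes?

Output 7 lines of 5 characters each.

Answer: WWYWR
WWWWR
WWWWR
WWWWW
KKWWW
KKWWW
KWWWW

Derivation:
After op 1 paint(0,2,Y):
WWYWR
WWWWR
WWWWR
WWWWW
KKWWW
KKWWW
WWWWW
After op 2 paint(6,0,K):
WWYWR
WWWWR
WWWWR
WWWWW
KKWWW
KKWWW
KWWWW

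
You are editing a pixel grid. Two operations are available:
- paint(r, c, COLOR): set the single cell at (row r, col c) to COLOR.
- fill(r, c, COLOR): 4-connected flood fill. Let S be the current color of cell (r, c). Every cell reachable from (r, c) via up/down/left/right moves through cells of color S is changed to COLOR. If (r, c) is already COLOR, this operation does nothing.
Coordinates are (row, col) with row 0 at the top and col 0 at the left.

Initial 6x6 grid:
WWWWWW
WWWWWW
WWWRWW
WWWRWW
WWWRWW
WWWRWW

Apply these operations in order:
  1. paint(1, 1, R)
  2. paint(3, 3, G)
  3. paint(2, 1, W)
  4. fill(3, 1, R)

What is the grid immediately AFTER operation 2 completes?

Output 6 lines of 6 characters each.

Answer: WWWWWW
WRWWWW
WWWRWW
WWWGWW
WWWRWW
WWWRWW

Derivation:
After op 1 paint(1,1,R):
WWWWWW
WRWWWW
WWWRWW
WWWRWW
WWWRWW
WWWRWW
After op 2 paint(3,3,G):
WWWWWW
WRWWWW
WWWRWW
WWWGWW
WWWRWW
WWWRWW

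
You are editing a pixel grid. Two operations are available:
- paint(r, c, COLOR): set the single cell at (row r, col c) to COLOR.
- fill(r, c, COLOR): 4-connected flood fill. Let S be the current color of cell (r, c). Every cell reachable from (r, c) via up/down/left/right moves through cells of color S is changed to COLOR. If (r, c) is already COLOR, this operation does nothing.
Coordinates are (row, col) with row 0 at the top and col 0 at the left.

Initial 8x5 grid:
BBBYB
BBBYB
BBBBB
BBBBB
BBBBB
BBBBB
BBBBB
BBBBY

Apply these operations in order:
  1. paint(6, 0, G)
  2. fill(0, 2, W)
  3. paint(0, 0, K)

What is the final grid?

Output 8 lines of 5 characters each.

After op 1 paint(6,0,G):
BBBYB
BBBYB
BBBBB
BBBBB
BBBBB
BBBBB
GBBBB
BBBBY
After op 2 fill(0,2,W) [36 cells changed]:
WWWYW
WWWYW
WWWWW
WWWWW
WWWWW
WWWWW
GWWWW
WWWWY
After op 3 paint(0,0,K):
KWWYW
WWWYW
WWWWW
WWWWW
WWWWW
WWWWW
GWWWW
WWWWY

Answer: KWWYW
WWWYW
WWWWW
WWWWW
WWWWW
WWWWW
GWWWW
WWWWY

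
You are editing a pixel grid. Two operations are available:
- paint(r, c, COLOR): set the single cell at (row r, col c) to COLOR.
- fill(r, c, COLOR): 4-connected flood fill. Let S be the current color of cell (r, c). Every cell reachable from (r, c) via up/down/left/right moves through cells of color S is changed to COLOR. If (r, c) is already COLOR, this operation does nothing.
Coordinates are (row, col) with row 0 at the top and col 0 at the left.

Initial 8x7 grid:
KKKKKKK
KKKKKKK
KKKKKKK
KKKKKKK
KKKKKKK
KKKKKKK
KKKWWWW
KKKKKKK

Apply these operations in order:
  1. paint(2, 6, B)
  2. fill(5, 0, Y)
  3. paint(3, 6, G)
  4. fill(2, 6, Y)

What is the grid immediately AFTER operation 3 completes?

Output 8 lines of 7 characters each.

Answer: YYYYYYY
YYYYYYY
YYYYYYB
YYYYYYG
YYYYYYY
YYYYYYY
YYYWWWW
YYYYYYY

Derivation:
After op 1 paint(2,6,B):
KKKKKKK
KKKKKKK
KKKKKKB
KKKKKKK
KKKKKKK
KKKKKKK
KKKWWWW
KKKKKKK
After op 2 fill(5,0,Y) [51 cells changed]:
YYYYYYY
YYYYYYY
YYYYYYB
YYYYYYY
YYYYYYY
YYYYYYY
YYYWWWW
YYYYYYY
After op 3 paint(3,6,G):
YYYYYYY
YYYYYYY
YYYYYYB
YYYYYYG
YYYYYYY
YYYYYYY
YYYWWWW
YYYYYYY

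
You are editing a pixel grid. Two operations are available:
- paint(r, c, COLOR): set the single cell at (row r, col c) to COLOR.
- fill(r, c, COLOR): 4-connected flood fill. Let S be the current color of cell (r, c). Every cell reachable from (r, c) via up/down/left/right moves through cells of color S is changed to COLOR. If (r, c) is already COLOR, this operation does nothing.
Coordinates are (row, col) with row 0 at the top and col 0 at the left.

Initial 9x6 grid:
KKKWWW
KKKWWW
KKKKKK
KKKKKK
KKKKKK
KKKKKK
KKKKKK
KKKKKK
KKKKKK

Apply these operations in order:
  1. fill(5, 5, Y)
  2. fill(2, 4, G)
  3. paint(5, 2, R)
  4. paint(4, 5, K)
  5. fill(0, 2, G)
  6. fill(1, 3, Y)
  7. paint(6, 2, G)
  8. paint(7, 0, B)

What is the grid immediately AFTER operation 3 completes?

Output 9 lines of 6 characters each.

After op 1 fill(5,5,Y) [48 cells changed]:
YYYWWW
YYYWWW
YYYYYY
YYYYYY
YYYYYY
YYYYYY
YYYYYY
YYYYYY
YYYYYY
After op 2 fill(2,4,G) [48 cells changed]:
GGGWWW
GGGWWW
GGGGGG
GGGGGG
GGGGGG
GGGGGG
GGGGGG
GGGGGG
GGGGGG
After op 3 paint(5,2,R):
GGGWWW
GGGWWW
GGGGGG
GGGGGG
GGGGGG
GGRGGG
GGGGGG
GGGGGG
GGGGGG

Answer: GGGWWW
GGGWWW
GGGGGG
GGGGGG
GGGGGG
GGRGGG
GGGGGG
GGGGGG
GGGGGG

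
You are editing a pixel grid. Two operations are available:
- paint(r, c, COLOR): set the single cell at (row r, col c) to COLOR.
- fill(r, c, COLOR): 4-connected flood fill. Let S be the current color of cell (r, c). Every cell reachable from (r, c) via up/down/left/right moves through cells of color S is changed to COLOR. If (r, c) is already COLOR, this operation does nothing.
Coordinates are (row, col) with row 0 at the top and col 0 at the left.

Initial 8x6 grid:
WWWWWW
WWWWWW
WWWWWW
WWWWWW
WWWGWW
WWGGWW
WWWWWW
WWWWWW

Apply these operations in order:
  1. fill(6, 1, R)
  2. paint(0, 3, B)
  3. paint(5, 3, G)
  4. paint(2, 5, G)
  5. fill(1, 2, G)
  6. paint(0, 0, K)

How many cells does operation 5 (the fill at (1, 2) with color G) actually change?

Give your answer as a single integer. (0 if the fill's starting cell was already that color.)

Answer: 43

Derivation:
After op 1 fill(6,1,R) [45 cells changed]:
RRRRRR
RRRRRR
RRRRRR
RRRRRR
RRRGRR
RRGGRR
RRRRRR
RRRRRR
After op 2 paint(0,3,B):
RRRBRR
RRRRRR
RRRRRR
RRRRRR
RRRGRR
RRGGRR
RRRRRR
RRRRRR
After op 3 paint(5,3,G):
RRRBRR
RRRRRR
RRRRRR
RRRRRR
RRRGRR
RRGGRR
RRRRRR
RRRRRR
After op 4 paint(2,5,G):
RRRBRR
RRRRRR
RRRRRG
RRRRRR
RRRGRR
RRGGRR
RRRRRR
RRRRRR
After op 5 fill(1,2,G) [43 cells changed]:
GGGBGG
GGGGGG
GGGGGG
GGGGGG
GGGGGG
GGGGGG
GGGGGG
GGGGGG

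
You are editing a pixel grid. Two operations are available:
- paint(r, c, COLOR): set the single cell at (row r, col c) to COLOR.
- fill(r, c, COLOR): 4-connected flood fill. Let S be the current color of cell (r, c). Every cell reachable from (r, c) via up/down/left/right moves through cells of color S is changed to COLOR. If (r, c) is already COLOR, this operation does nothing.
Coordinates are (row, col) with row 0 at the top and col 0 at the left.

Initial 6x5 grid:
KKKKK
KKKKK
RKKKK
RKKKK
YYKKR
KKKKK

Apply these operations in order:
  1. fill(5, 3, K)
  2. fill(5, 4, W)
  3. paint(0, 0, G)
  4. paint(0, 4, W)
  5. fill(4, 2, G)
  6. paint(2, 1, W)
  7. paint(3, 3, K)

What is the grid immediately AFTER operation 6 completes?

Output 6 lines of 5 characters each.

After op 1 fill(5,3,K) [0 cells changed]:
KKKKK
KKKKK
RKKKK
RKKKK
YYKKR
KKKKK
After op 2 fill(5,4,W) [25 cells changed]:
WWWWW
WWWWW
RWWWW
RWWWW
YYWWR
WWWWW
After op 3 paint(0,0,G):
GWWWW
WWWWW
RWWWW
RWWWW
YYWWR
WWWWW
After op 4 paint(0,4,W):
GWWWW
WWWWW
RWWWW
RWWWW
YYWWR
WWWWW
After op 5 fill(4,2,G) [24 cells changed]:
GGGGG
GGGGG
RGGGG
RGGGG
YYGGR
GGGGG
After op 6 paint(2,1,W):
GGGGG
GGGGG
RWGGG
RGGGG
YYGGR
GGGGG

Answer: GGGGG
GGGGG
RWGGG
RGGGG
YYGGR
GGGGG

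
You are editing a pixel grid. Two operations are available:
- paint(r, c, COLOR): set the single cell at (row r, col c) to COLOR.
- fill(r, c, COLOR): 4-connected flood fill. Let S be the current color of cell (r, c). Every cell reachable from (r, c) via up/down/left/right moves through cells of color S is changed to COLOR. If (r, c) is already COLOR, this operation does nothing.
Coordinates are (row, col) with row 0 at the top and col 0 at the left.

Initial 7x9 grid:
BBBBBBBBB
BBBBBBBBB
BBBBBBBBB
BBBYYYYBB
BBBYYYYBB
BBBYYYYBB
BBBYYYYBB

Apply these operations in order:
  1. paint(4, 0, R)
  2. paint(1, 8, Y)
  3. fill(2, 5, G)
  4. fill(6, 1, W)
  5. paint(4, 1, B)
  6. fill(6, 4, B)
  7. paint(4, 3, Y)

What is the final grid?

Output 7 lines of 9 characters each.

After op 1 paint(4,0,R):
BBBBBBBBB
BBBBBBBBB
BBBBBBBBB
BBBYYYYBB
RBBYYYYBB
BBBYYYYBB
BBBYYYYBB
After op 2 paint(1,8,Y):
BBBBBBBBB
BBBBBBBBY
BBBBBBBBB
BBBYYYYBB
RBBYYYYBB
BBBYYYYBB
BBBYYYYBB
After op 3 fill(2,5,G) [45 cells changed]:
GGGGGGGGG
GGGGGGGGY
GGGGGGGGG
GGGYYYYGG
RGGYYYYGG
GGGYYYYGG
GGGYYYYGG
After op 4 fill(6,1,W) [45 cells changed]:
WWWWWWWWW
WWWWWWWWY
WWWWWWWWW
WWWYYYYWW
RWWYYYYWW
WWWYYYYWW
WWWYYYYWW
After op 5 paint(4,1,B):
WWWWWWWWW
WWWWWWWWY
WWWWWWWWW
WWWYYYYWW
RBWYYYYWW
WWWYYYYWW
WWWYYYYWW
After op 6 fill(6,4,B) [16 cells changed]:
WWWWWWWWW
WWWWWWWWY
WWWWWWWWW
WWWBBBBWW
RBWBBBBWW
WWWBBBBWW
WWWBBBBWW
After op 7 paint(4,3,Y):
WWWWWWWWW
WWWWWWWWY
WWWWWWWWW
WWWBBBBWW
RBWYBBBWW
WWWBBBBWW
WWWBBBBWW

Answer: WWWWWWWWW
WWWWWWWWY
WWWWWWWWW
WWWBBBBWW
RBWYBBBWW
WWWBBBBWW
WWWBBBBWW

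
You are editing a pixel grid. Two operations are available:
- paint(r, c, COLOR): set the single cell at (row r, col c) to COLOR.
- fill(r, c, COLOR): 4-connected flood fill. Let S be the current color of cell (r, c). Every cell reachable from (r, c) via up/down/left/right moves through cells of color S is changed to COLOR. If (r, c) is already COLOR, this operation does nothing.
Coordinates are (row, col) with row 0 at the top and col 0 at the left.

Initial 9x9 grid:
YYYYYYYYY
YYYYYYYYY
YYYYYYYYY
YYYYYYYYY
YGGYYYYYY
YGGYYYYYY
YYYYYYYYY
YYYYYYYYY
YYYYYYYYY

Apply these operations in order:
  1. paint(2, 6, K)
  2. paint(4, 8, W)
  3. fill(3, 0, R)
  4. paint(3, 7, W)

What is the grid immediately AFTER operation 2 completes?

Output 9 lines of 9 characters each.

Answer: YYYYYYYYY
YYYYYYYYY
YYYYYYKYY
YYYYYYYYY
YGGYYYYYW
YGGYYYYYY
YYYYYYYYY
YYYYYYYYY
YYYYYYYYY

Derivation:
After op 1 paint(2,6,K):
YYYYYYYYY
YYYYYYYYY
YYYYYYKYY
YYYYYYYYY
YGGYYYYYY
YGGYYYYYY
YYYYYYYYY
YYYYYYYYY
YYYYYYYYY
After op 2 paint(4,8,W):
YYYYYYYYY
YYYYYYYYY
YYYYYYKYY
YYYYYYYYY
YGGYYYYYW
YGGYYYYYY
YYYYYYYYY
YYYYYYYYY
YYYYYYYYY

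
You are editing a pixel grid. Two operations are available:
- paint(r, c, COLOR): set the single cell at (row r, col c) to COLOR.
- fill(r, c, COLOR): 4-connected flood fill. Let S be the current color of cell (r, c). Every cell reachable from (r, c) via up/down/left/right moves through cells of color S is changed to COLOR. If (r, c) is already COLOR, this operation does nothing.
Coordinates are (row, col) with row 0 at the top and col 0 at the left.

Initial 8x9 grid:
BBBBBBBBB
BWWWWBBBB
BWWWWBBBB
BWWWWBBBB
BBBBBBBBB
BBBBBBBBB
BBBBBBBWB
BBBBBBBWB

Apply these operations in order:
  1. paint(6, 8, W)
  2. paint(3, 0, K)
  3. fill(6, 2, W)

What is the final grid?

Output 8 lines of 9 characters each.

After op 1 paint(6,8,W):
BBBBBBBBB
BWWWWBBBB
BWWWWBBBB
BWWWWBBBB
BBBBBBBBB
BBBBBBBBB
BBBBBBBWW
BBBBBBBWB
After op 2 paint(3,0,K):
BBBBBBBBB
BWWWWBBBB
BWWWWBBBB
KWWWWBBBB
BBBBBBBBB
BBBBBBBBB
BBBBBBBWW
BBBBBBBWB
After op 3 fill(6,2,W) [55 cells changed]:
WWWWWWWWW
WWWWWWWWW
WWWWWWWWW
KWWWWWWWW
WWWWWWWWW
WWWWWWWWW
WWWWWWWWW
WWWWWWWWB

Answer: WWWWWWWWW
WWWWWWWWW
WWWWWWWWW
KWWWWWWWW
WWWWWWWWW
WWWWWWWWW
WWWWWWWWW
WWWWWWWWB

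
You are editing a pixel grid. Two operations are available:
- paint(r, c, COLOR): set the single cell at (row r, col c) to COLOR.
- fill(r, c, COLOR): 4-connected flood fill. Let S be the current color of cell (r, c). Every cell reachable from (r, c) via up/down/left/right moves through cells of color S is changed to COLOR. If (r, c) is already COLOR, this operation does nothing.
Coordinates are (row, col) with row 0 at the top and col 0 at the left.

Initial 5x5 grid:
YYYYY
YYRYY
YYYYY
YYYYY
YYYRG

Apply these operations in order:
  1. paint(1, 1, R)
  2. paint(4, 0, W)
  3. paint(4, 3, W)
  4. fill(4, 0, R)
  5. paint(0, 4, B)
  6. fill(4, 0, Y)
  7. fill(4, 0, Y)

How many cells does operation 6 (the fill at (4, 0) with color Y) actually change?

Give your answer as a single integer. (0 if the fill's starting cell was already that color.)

Answer: 1

Derivation:
After op 1 paint(1,1,R):
YYYYY
YRRYY
YYYYY
YYYYY
YYYRG
After op 2 paint(4,0,W):
YYYYY
YRRYY
YYYYY
YYYYY
WYYRG
After op 3 paint(4,3,W):
YYYYY
YRRYY
YYYYY
YYYYY
WYYWG
After op 4 fill(4,0,R) [1 cells changed]:
YYYYY
YRRYY
YYYYY
YYYYY
RYYWG
After op 5 paint(0,4,B):
YYYYB
YRRYY
YYYYY
YYYYY
RYYWG
After op 6 fill(4,0,Y) [1 cells changed]:
YYYYB
YRRYY
YYYYY
YYYYY
YYYWG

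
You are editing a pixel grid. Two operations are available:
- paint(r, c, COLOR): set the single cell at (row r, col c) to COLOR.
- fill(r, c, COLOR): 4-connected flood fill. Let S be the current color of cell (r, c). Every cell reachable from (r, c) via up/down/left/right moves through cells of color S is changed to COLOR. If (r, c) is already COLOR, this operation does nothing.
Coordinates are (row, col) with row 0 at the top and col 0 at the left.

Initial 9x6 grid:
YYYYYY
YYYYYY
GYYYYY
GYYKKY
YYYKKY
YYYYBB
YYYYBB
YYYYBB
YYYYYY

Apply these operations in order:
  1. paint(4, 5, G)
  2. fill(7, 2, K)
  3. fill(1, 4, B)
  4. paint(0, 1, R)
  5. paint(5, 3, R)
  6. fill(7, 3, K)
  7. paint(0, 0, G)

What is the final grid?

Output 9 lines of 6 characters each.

After op 1 paint(4,5,G):
YYYYYY
YYYYYY
GYYYYY
GYYKKY
YYYKKG
YYYYBB
YYYYBB
YYYYBB
YYYYYY
After op 2 fill(7,2,K) [41 cells changed]:
KKKKKK
KKKKKK
GKKKKK
GKKKKK
KKKKKG
KKKKBB
KKKKBB
KKKKBB
KKKKKK
After op 3 fill(1,4,B) [45 cells changed]:
BBBBBB
BBBBBB
GBBBBB
GBBBBB
BBBBBG
BBBBBB
BBBBBB
BBBBBB
BBBBBB
After op 4 paint(0,1,R):
BRBBBB
BBBBBB
GBBBBB
GBBBBB
BBBBBG
BBBBBB
BBBBBB
BBBBBB
BBBBBB
After op 5 paint(5,3,R):
BRBBBB
BBBBBB
GBBBBB
GBBBBB
BBBBBG
BBBRBB
BBBBBB
BBBBBB
BBBBBB
After op 6 fill(7,3,K) [49 cells changed]:
KRKKKK
KKKKKK
GKKKKK
GKKKKK
KKKKKG
KKKRKK
KKKKKK
KKKKKK
KKKKKK
After op 7 paint(0,0,G):
GRKKKK
KKKKKK
GKKKKK
GKKKKK
KKKKKG
KKKRKK
KKKKKK
KKKKKK
KKKKKK

Answer: GRKKKK
KKKKKK
GKKKKK
GKKKKK
KKKKKG
KKKRKK
KKKKKK
KKKKKK
KKKKKK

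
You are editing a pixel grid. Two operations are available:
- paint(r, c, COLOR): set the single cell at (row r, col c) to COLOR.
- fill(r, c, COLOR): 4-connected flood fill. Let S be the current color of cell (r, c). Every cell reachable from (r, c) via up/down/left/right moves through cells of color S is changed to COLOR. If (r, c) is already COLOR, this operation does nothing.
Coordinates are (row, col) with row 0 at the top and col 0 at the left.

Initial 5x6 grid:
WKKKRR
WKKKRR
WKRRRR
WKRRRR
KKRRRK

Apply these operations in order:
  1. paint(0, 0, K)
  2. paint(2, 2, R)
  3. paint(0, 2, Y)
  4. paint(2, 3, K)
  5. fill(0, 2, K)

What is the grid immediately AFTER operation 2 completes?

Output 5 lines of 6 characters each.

After op 1 paint(0,0,K):
KKKKRR
WKKKRR
WKRRRR
WKRRRR
KKRRRK
After op 2 paint(2,2,R):
KKKKRR
WKKKRR
WKRRRR
WKRRRR
KKRRRK

Answer: KKKKRR
WKKKRR
WKRRRR
WKRRRR
KKRRRK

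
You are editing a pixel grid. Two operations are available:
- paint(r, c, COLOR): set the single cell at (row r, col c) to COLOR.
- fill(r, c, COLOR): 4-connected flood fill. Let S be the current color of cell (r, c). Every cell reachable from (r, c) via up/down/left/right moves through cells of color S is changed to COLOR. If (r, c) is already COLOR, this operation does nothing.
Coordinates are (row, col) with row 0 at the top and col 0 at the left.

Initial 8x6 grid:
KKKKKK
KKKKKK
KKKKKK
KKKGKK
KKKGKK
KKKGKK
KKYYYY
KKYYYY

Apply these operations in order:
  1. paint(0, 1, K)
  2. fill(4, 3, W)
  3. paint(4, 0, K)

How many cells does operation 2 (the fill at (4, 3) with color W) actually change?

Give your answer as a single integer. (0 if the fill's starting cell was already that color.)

After op 1 paint(0,1,K):
KKKKKK
KKKKKK
KKKKKK
KKKGKK
KKKGKK
KKKGKK
KKYYYY
KKYYYY
After op 2 fill(4,3,W) [3 cells changed]:
KKKKKK
KKKKKK
KKKKKK
KKKWKK
KKKWKK
KKKWKK
KKYYYY
KKYYYY

Answer: 3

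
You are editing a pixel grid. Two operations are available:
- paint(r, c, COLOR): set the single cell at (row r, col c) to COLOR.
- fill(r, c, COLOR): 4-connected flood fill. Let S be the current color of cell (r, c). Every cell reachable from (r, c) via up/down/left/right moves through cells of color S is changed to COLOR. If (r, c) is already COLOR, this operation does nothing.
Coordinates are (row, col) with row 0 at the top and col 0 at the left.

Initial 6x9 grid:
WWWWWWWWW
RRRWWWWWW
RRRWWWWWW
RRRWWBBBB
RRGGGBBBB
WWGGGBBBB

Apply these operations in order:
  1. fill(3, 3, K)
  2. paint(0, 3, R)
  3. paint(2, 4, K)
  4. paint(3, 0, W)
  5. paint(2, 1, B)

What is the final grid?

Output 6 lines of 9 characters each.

Answer: KKKRKKKKK
RRRKKKKKK
RBRKKKKKK
WRRKKBBBB
RRGGGBBBB
WWGGGBBBB

Derivation:
After op 1 fill(3,3,K) [23 cells changed]:
KKKKKKKKK
RRRKKKKKK
RRRKKKKKK
RRRKKBBBB
RRGGGBBBB
WWGGGBBBB
After op 2 paint(0,3,R):
KKKRKKKKK
RRRKKKKKK
RRRKKKKKK
RRRKKBBBB
RRGGGBBBB
WWGGGBBBB
After op 3 paint(2,4,K):
KKKRKKKKK
RRRKKKKKK
RRRKKKKKK
RRRKKBBBB
RRGGGBBBB
WWGGGBBBB
After op 4 paint(3,0,W):
KKKRKKKKK
RRRKKKKKK
RRRKKKKKK
WRRKKBBBB
RRGGGBBBB
WWGGGBBBB
After op 5 paint(2,1,B):
KKKRKKKKK
RRRKKKKKK
RBRKKKKKK
WRRKKBBBB
RRGGGBBBB
WWGGGBBBB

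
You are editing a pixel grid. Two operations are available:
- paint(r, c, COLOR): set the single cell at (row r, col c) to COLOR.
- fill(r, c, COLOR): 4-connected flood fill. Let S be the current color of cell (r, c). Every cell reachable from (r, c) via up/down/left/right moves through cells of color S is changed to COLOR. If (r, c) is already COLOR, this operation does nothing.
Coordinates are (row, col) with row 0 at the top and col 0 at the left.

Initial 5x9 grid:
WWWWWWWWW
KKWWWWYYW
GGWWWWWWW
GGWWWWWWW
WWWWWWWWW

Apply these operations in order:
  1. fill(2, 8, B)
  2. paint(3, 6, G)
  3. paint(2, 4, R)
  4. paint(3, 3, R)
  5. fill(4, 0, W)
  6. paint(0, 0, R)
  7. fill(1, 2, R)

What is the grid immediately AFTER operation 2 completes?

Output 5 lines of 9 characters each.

Answer: BBBBBBBBB
KKBBBBYYB
GGBBBBBBB
GGBBBBGBB
BBBBBBBBB

Derivation:
After op 1 fill(2,8,B) [37 cells changed]:
BBBBBBBBB
KKBBBBYYB
GGBBBBBBB
GGBBBBBBB
BBBBBBBBB
After op 2 paint(3,6,G):
BBBBBBBBB
KKBBBBYYB
GGBBBBBBB
GGBBBBGBB
BBBBBBBBB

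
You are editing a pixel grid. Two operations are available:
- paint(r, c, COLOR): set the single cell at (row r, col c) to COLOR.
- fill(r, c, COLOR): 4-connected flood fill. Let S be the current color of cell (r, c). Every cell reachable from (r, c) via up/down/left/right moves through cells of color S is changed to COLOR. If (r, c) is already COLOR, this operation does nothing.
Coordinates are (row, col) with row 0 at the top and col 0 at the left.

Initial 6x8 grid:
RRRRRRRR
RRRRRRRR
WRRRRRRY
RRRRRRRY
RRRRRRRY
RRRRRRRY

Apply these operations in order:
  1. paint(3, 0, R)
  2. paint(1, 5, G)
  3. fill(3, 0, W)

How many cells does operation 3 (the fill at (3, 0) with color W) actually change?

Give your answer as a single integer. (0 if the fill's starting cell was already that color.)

Answer: 42

Derivation:
After op 1 paint(3,0,R):
RRRRRRRR
RRRRRRRR
WRRRRRRY
RRRRRRRY
RRRRRRRY
RRRRRRRY
After op 2 paint(1,5,G):
RRRRRRRR
RRRRRGRR
WRRRRRRY
RRRRRRRY
RRRRRRRY
RRRRRRRY
After op 3 fill(3,0,W) [42 cells changed]:
WWWWWWWW
WWWWWGWW
WWWWWWWY
WWWWWWWY
WWWWWWWY
WWWWWWWY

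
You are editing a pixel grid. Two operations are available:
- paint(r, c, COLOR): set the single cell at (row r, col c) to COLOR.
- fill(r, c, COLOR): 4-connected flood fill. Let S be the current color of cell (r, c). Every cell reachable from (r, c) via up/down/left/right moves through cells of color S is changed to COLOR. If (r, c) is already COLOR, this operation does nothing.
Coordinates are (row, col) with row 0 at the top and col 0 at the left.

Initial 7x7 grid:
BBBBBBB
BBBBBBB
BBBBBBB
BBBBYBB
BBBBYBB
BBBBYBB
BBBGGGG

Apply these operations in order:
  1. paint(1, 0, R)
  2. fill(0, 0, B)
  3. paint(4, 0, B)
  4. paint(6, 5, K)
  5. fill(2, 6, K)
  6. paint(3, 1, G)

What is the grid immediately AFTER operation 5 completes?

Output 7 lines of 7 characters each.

After op 1 paint(1,0,R):
BBBBBBB
RBBBBBB
BBBBBBB
BBBBYBB
BBBBYBB
BBBBYBB
BBBGGGG
After op 2 fill(0,0,B) [0 cells changed]:
BBBBBBB
RBBBBBB
BBBBBBB
BBBBYBB
BBBBYBB
BBBBYBB
BBBGGGG
After op 3 paint(4,0,B):
BBBBBBB
RBBBBBB
BBBBBBB
BBBBYBB
BBBBYBB
BBBBYBB
BBBGGGG
After op 4 paint(6,5,K):
BBBBBBB
RBBBBBB
BBBBBBB
BBBBYBB
BBBBYBB
BBBBYBB
BBBGGKG
After op 5 fill(2,6,K) [41 cells changed]:
KKKKKKK
RKKKKKK
KKKKKKK
KKKKYKK
KKKKYKK
KKKKYKK
KKKGGKG

Answer: KKKKKKK
RKKKKKK
KKKKKKK
KKKKYKK
KKKKYKK
KKKKYKK
KKKGGKG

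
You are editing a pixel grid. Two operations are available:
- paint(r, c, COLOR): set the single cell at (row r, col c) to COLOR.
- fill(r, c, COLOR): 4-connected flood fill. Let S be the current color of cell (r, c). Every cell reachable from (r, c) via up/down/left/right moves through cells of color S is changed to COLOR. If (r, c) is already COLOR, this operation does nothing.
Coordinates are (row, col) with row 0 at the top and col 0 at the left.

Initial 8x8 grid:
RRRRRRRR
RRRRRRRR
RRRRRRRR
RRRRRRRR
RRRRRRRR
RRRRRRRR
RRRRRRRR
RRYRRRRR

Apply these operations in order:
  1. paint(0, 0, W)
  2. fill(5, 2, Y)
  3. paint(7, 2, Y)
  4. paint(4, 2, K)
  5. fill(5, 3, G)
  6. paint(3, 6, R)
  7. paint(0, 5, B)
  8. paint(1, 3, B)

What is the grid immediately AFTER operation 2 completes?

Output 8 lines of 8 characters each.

After op 1 paint(0,0,W):
WRRRRRRR
RRRRRRRR
RRRRRRRR
RRRRRRRR
RRRRRRRR
RRRRRRRR
RRRRRRRR
RRYRRRRR
After op 2 fill(5,2,Y) [62 cells changed]:
WYYYYYYY
YYYYYYYY
YYYYYYYY
YYYYYYYY
YYYYYYYY
YYYYYYYY
YYYYYYYY
YYYYYYYY

Answer: WYYYYYYY
YYYYYYYY
YYYYYYYY
YYYYYYYY
YYYYYYYY
YYYYYYYY
YYYYYYYY
YYYYYYYY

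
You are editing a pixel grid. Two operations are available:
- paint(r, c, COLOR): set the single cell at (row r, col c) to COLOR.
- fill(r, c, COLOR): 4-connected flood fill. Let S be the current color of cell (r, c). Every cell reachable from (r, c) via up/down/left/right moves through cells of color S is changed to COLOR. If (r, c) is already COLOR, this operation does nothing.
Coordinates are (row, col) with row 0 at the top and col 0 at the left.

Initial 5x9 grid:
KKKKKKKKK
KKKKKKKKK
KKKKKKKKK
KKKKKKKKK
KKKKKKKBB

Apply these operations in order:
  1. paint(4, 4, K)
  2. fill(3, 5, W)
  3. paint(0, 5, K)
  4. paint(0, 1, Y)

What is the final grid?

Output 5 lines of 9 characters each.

Answer: WYWWWKWWW
WWWWWWWWW
WWWWWWWWW
WWWWWWWWW
WWWWWWWBB

Derivation:
After op 1 paint(4,4,K):
KKKKKKKKK
KKKKKKKKK
KKKKKKKKK
KKKKKKKKK
KKKKKKKBB
After op 2 fill(3,5,W) [43 cells changed]:
WWWWWWWWW
WWWWWWWWW
WWWWWWWWW
WWWWWWWWW
WWWWWWWBB
After op 3 paint(0,5,K):
WWWWWKWWW
WWWWWWWWW
WWWWWWWWW
WWWWWWWWW
WWWWWWWBB
After op 4 paint(0,1,Y):
WYWWWKWWW
WWWWWWWWW
WWWWWWWWW
WWWWWWWWW
WWWWWWWBB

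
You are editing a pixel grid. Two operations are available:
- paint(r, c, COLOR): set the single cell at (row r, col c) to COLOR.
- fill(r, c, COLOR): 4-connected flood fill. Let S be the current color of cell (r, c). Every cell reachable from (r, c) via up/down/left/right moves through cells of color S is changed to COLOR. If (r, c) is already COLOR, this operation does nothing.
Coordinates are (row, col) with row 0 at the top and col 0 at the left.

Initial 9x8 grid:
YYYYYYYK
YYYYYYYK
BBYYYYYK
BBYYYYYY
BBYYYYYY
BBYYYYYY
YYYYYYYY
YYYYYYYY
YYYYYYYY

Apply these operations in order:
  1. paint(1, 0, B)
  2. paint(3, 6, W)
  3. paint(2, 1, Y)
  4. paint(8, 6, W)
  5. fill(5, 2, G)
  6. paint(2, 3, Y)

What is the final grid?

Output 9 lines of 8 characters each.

Answer: GGGGGGGK
BGGGGGGK
BGGYGGGK
BBGGGGWG
BBGGGGGG
BBGGGGGG
GGGGGGGG
GGGGGGGG
GGGGGGWG

Derivation:
After op 1 paint(1,0,B):
YYYYYYYK
BYYYYYYK
BBYYYYYK
BBYYYYYY
BBYYYYYY
BBYYYYYY
YYYYYYYY
YYYYYYYY
YYYYYYYY
After op 2 paint(3,6,W):
YYYYYYYK
BYYYYYYK
BBYYYYYK
BBYYYYWY
BBYYYYYY
BBYYYYYY
YYYYYYYY
YYYYYYYY
YYYYYYYY
After op 3 paint(2,1,Y):
YYYYYYYK
BYYYYYYK
BYYYYYYK
BBYYYYWY
BBYYYYYY
BBYYYYYY
YYYYYYYY
YYYYYYYY
YYYYYYYY
After op 4 paint(8,6,W):
YYYYYYYK
BYYYYYYK
BYYYYYYK
BBYYYYWY
BBYYYYYY
BBYYYYYY
YYYYYYYY
YYYYYYYY
YYYYYYWY
After op 5 fill(5,2,G) [59 cells changed]:
GGGGGGGK
BGGGGGGK
BGGGGGGK
BBGGGGWG
BBGGGGGG
BBGGGGGG
GGGGGGGG
GGGGGGGG
GGGGGGWG
After op 6 paint(2,3,Y):
GGGGGGGK
BGGGGGGK
BGGYGGGK
BBGGGGWG
BBGGGGGG
BBGGGGGG
GGGGGGGG
GGGGGGGG
GGGGGGWG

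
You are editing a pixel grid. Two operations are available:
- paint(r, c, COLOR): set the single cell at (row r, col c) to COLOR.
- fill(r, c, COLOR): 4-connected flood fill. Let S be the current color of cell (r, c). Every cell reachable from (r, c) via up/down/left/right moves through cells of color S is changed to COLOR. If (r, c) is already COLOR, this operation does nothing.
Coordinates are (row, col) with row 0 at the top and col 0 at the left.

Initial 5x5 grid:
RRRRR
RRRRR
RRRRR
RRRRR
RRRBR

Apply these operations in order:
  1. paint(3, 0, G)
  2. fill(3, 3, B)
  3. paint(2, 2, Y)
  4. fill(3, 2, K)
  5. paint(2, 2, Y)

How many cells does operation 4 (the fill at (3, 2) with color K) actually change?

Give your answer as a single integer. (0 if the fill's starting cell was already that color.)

After op 1 paint(3,0,G):
RRRRR
RRRRR
RRRRR
GRRRR
RRRBR
After op 2 fill(3,3,B) [23 cells changed]:
BBBBB
BBBBB
BBBBB
GBBBB
BBBBB
After op 3 paint(2,2,Y):
BBBBB
BBBBB
BBYBB
GBBBB
BBBBB
After op 4 fill(3,2,K) [23 cells changed]:
KKKKK
KKKKK
KKYKK
GKKKK
KKKKK

Answer: 23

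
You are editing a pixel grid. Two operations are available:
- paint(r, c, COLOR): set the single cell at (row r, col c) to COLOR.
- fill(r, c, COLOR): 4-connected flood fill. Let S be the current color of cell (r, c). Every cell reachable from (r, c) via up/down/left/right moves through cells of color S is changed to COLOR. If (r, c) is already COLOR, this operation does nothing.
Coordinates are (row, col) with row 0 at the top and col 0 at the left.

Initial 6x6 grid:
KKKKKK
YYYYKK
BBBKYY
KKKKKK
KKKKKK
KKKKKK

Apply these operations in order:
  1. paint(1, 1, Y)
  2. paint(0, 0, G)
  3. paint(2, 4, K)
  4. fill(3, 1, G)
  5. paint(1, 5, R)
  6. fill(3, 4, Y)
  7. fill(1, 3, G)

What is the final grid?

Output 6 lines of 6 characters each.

After op 1 paint(1,1,Y):
KKKKKK
YYYYKK
BBBKYY
KKKKKK
KKKKKK
KKKKKK
After op 2 paint(0,0,G):
GKKKKK
YYYYKK
BBBKYY
KKKKKK
KKKKKK
KKKKKK
After op 3 paint(2,4,K):
GKKKKK
YYYYKK
BBBKKY
KKKKKK
KKKKKK
KKKKKK
After op 4 fill(3,1,G) [27 cells changed]:
GGGGGG
YYYYGG
BBBGGY
GGGGGG
GGGGGG
GGGGGG
After op 5 paint(1,5,R):
GGGGGG
YYYYGR
BBBGGY
GGGGGG
GGGGGG
GGGGGG
After op 6 fill(3,4,Y) [27 cells changed]:
YYYYYY
YYYYYR
BBBYYY
YYYYYY
YYYYYY
YYYYYY
After op 7 fill(1,3,G) [32 cells changed]:
GGGGGG
GGGGGR
BBBGGG
GGGGGG
GGGGGG
GGGGGG

Answer: GGGGGG
GGGGGR
BBBGGG
GGGGGG
GGGGGG
GGGGGG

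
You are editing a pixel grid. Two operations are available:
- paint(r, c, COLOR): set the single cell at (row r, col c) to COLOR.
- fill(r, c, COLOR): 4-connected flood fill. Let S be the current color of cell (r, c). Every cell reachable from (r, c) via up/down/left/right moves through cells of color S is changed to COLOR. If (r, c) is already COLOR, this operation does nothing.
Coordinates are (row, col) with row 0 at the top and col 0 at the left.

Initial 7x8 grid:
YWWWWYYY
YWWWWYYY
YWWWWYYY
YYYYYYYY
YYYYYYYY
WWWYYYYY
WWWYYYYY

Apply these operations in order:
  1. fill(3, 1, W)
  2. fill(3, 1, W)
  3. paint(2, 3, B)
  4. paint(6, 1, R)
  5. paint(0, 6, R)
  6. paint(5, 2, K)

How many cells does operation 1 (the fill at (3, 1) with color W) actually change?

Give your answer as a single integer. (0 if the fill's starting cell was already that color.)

After op 1 fill(3,1,W) [38 cells changed]:
WWWWWWWW
WWWWWWWW
WWWWWWWW
WWWWWWWW
WWWWWWWW
WWWWWWWW
WWWWWWWW

Answer: 38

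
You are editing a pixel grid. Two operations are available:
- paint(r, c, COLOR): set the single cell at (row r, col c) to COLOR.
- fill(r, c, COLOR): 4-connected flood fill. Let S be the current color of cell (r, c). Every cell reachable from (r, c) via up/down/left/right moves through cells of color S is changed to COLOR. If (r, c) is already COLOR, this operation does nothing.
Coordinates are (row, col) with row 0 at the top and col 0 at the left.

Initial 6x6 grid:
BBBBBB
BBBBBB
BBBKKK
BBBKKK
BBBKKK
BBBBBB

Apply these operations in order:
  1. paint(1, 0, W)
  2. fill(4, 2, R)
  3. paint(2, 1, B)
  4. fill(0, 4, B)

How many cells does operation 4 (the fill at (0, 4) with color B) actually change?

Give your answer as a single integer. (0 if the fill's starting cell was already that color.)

After op 1 paint(1,0,W):
BBBBBB
WBBBBB
BBBKKK
BBBKKK
BBBKKK
BBBBBB
After op 2 fill(4,2,R) [26 cells changed]:
RRRRRR
WRRRRR
RRRKKK
RRRKKK
RRRKKK
RRRRRR
After op 3 paint(2,1,B):
RRRRRR
WRRRRR
RBRKKK
RRRKKK
RRRKKK
RRRRRR
After op 4 fill(0,4,B) [25 cells changed]:
BBBBBB
WBBBBB
BBBKKK
BBBKKK
BBBKKK
BBBBBB

Answer: 25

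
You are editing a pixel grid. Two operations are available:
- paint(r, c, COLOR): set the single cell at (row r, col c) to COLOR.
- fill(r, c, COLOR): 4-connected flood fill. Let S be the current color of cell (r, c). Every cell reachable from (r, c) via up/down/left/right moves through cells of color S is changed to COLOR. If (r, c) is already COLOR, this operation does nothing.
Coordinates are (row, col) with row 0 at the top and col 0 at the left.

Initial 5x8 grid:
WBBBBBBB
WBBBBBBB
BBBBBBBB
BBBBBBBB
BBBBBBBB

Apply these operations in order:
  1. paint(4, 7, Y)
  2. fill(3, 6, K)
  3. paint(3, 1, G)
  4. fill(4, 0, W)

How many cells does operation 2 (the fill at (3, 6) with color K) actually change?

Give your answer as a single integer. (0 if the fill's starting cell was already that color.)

After op 1 paint(4,7,Y):
WBBBBBBB
WBBBBBBB
BBBBBBBB
BBBBBBBB
BBBBBBBY
After op 2 fill(3,6,K) [37 cells changed]:
WKKKKKKK
WKKKKKKK
KKKKKKKK
KKKKKKKK
KKKKKKKY

Answer: 37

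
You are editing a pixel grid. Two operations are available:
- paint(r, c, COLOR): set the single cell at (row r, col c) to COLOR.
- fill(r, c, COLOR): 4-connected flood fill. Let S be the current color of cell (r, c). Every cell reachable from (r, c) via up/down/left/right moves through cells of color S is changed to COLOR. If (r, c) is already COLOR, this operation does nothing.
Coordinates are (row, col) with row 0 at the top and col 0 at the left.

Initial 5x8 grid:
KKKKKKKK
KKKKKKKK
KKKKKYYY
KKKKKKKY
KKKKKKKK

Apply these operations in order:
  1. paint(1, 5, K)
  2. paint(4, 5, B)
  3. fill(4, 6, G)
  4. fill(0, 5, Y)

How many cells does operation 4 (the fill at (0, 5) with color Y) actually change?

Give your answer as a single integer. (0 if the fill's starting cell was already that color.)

After op 1 paint(1,5,K):
KKKKKKKK
KKKKKKKK
KKKKKYYY
KKKKKKKY
KKKKKKKK
After op 2 paint(4,5,B):
KKKKKKKK
KKKKKKKK
KKKKKYYY
KKKKKKKY
KKKKKBKK
After op 3 fill(4,6,G) [35 cells changed]:
GGGGGGGG
GGGGGGGG
GGGGGYYY
GGGGGGGY
GGGGGBGG
After op 4 fill(0,5,Y) [35 cells changed]:
YYYYYYYY
YYYYYYYY
YYYYYYYY
YYYYYYYY
YYYYYBYY

Answer: 35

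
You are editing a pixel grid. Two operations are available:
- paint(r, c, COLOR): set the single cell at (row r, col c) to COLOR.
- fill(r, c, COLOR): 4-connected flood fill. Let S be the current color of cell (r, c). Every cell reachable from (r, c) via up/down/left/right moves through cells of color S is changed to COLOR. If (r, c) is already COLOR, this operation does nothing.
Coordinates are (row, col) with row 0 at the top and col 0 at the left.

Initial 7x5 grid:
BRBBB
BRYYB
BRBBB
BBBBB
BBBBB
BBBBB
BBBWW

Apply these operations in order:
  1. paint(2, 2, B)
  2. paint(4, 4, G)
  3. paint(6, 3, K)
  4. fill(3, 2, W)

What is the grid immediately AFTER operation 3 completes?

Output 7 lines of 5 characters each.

After op 1 paint(2,2,B):
BRBBB
BRYYB
BRBBB
BBBBB
BBBBB
BBBBB
BBBWW
After op 2 paint(4,4,G):
BRBBB
BRYYB
BRBBB
BBBBB
BBBBG
BBBBB
BBBWW
After op 3 paint(6,3,K):
BRBBB
BRYYB
BRBBB
BBBBB
BBBBG
BBBBB
BBBKW

Answer: BRBBB
BRYYB
BRBBB
BBBBB
BBBBG
BBBBB
BBBKW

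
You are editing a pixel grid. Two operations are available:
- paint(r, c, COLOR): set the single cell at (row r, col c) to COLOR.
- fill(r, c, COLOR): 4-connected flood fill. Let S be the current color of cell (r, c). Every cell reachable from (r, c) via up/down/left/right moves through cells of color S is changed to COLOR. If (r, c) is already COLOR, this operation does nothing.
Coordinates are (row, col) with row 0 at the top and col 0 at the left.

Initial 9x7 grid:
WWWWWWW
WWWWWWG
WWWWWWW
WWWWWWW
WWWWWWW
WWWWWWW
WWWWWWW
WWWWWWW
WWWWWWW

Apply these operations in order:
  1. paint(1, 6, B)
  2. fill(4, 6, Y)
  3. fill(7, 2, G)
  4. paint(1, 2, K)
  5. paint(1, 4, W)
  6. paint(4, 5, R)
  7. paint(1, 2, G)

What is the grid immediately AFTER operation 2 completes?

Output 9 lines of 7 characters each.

After op 1 paint(1,6,B):
WWWWWWW
WWWWWWB
WWWWWWW
WWWWWWW
WWWWWWW
WWWWWWW
WWWWWWW
WWWWWWW
WWWWWWW
After op 2 fill(4,6,Y) [62 cells changed]:
YYYYYYY
YYYYYYB
YYYYYYY
YYYYYYY
YYYYYYY
YYYYYYY
YYYYYYY
YYYYYYY
YYYYYYY

Answer: YYYYYYY
YYYYYYB
YYYYYYY
YYYYYYY
YYYYYYY
YYYYYYY
YYYYYYY
YYYYYYY
YYYYYYY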